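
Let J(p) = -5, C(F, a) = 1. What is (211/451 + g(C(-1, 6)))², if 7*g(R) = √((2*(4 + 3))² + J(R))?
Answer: 41031120/9966649 + 422*√191/3157 ≈ 5.9642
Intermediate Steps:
g(R) = √191/7 (g(R) = √((2*(4 + 3))² - 5)/7 = √((2*7)² - 5)/7 = √(14² - 5)/7 = √(196 - 5)/7 = √191/7)
(211/451 + g(C(-1, 6)))² = (211/451 + √191/7)²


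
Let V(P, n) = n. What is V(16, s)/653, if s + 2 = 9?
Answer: 7/653 ≈ 0.010720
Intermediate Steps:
s = 7 (s = -2 + 9 = 7)
V(16, s)/653 = 7/653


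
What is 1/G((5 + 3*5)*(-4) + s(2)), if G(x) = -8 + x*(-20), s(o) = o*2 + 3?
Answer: 1/1452 ≈ 0.00068871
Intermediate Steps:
s(o) = 3 + 2*o (s(o) = 2*o + 3 = 3 + 2*o)
G(x) = -8 - 20*x
1/G((5 + 3*5)*(-4) + s(2)) = 1/(-8 - 20*((5 + 3*5)*(-4) + (3 + 2*2))) = 1/(-8 - 20*((5 + 15)*(-4) + (3 + 4))) = 1/(-8 - 20*(20*(-4) + 7)) = 1/(-8 - 20*(-80 + 7)) = 1/(-8 - 20*(-73)) = 1/(-8 + 1460) = 1/1452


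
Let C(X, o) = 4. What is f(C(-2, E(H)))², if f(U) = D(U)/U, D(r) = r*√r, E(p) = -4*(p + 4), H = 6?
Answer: 4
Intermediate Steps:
E(p) = -16 - 4*p (E(p) = -4*(4 + p) = -16 - 4*p)
D(r) = r^(3/2)
f(U) = √U (f(U) = U^(3/2)/U = √U)
f(C(-2, E(H)))² = (√4)² = 2² = 4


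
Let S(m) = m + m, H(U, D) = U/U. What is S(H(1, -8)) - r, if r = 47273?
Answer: -47271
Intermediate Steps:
H(U, D) = 1
S(m) = 2*m
S(H(1, -8)) - r = 2*1 - 1*47273 = 2 - 47273 = -47271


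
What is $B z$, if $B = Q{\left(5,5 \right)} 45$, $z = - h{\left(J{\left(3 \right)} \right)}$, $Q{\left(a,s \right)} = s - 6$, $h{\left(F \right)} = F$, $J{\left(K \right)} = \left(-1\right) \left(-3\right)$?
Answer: $135$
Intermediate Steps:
$J{\left(K \right)} = 3$
$Q{\left(a,s \right)} = -6 + s$ ($Q{\left(a,s \right)} = s - 6 = -6 + s$)
$z = -3$ ($z = \left(-1\right) 3 = -3$)
$B = -45$ ($B = \left(-6 + 5\right) 45 = \left(-1\right) 45 = -45$)
$B z = \left(-45\right) \left(-3\right) = 135$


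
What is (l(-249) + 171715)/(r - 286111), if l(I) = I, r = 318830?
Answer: 171466/32719 ≈ 5.2406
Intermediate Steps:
(l(-249) + 171715)/(r - 286111) = (-249 + 171715)/(318830 - 286111) = 171466/32719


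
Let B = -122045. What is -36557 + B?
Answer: -158602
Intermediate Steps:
-36557 + B = -36557 - 122045 = -158602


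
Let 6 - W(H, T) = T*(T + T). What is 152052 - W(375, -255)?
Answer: 282096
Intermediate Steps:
W(H, T) = 6 - 2*T² (W(H, T) = 6 - T*(T + T) = 6 - T*2*T = 6 - 2*T²)
152052 - W(375, -255) = 152052 - (6 - 2*(-255)²) = 152052 - (6 - 2*65025) = 152052 - (6 - 130050) = 152052 - 1*(-130044) = 152052 + 130044 = 282096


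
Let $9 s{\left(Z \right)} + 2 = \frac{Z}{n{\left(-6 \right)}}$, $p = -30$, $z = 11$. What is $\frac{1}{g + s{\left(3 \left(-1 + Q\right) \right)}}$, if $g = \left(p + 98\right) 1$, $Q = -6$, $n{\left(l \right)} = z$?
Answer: $\frac{99}{6689} \approx 0.0148$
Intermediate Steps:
$n{\left(l \right)} = 11$
$s{\left(Z \right)} = - \frac{2}{9} + \frac{Z}{99}$ ($s{\left(Z \right)} = - \frac{2}{9} + \frac{Z \frac{1}{11}}{9} = - \frac{2}{9} + \frac{\frac{1}{11} Z}{9} = - \frac{2}{9} + \frac{Z}{99}$)
$g = 68$ ($g = \left(-30 + 98\right) 1 = 68 \cdot 1 = 68$)
$\frac{1}{g + s{\left(3 \left(-1 + Q\right) \right)}} = \frac{1}{68 - \left(\frac{2}{9} - \frac{3 \left(-1 - 6\right)}{99}\right)} = \frac{1}{68 - \left(\frac{2}{9} - \frac{3 \left(-7\right)}{99}\right)} = \frac{1}{68 + \left(- \frac{2}{9} + \frac{1}{99} \left(-21\right)\right)} = \frac{1}{68 - \frac{43}{99}} = \frac{1}{\frac{6689}{99}} = \frac{99}{6689}$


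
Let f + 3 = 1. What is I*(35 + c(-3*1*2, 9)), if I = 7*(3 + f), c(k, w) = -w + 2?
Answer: 196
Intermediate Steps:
f = -2 (f = -3 + 1 = -2)
c(k, w) = 2 - w
I = 7 (I = 7*(3 - 2) = 7*1 = 7)
I*(35 + c(-3*1*2, 9)) = 7*(35 + (2 - 1*9)) = 7*(35 + (2 - 9)) = 7*(35 - 7) = 7*28 = 196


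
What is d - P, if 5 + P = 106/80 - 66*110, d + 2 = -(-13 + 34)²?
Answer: 272827/40 ≈ 6820.7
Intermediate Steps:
d = -443 (d = -2 - (-13 + 34)² = -2 - 1*21² = -2 - 1*441 = -2 - 441 = -443)
P = -290547/40 (P = -5 + (106/80 - 66*110) = -5 + (106*(1/80) - 7260) = -5 + (53/40 - 7260) = -5 - 290347/40 = -290547/40 ≈ -7263.7)
d - P = -443 - 1*(-290547/40) = -443 + 290547/40 = 272827/40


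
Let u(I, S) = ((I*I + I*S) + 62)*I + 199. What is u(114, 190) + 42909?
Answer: 4000960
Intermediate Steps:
u(I, S) = 199 + I*(62 + I**2 + I*S) (u(I, S) = ((I**2 + I*S) + 62)*I + 199 = (62 + I**2 + I*S)*I + 199 = I*(62 + I**2 + I*S) + 199 = 199 + I*(62 + I**2 + I*S))
u(114, 190) + 42909 = (199 + 114**3 + 62*114 + 190*114**2) + 42909 = (199 + 1481544 + 7068 + 190*12996) + 42909 = (199 + 1481544 + 7068 + 2469240) + 42909 = 3958051 + 42909 = 4000960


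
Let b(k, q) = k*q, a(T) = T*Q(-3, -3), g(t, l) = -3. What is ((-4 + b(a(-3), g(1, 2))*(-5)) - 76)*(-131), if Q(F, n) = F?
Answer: -7205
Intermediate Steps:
a(T) = -3*T (a(T) = T*(-3) = -3*T)
((-4 + b(a(-3), g(1, 2))*(-5)) - 76)*(-131) = ((-4 + (-3*(-3)*(-3))*(-5)) - 76)*(-131) = ((-4 + (9*(-3))*(-5)) - 76)*(-131) = ((-4 - 27*(-5)) - 76)*(-131) = ((-4 + 135) - 76)*(-131) = (131 - 76)*(-131) = 55*(-131) = -7205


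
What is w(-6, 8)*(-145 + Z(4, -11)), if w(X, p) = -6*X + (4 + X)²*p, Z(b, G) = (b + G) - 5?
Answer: -10676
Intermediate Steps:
Z(b, G) = -5 + G + b (Z(b, G) = (G + b) - 5 = -5 + G + b)
w(X, p) = -6*X + p*(4 + X)²
w(-6, 8)*(-145 + Z(4, -11)) = (-6*(-6) + 8*(4 - 6)²)*(-145 + (-5 - 11 + 4)) = (36 + 8*(-2)²)*(-145 - 12) = (36 + 8*4)*(-157) = (36 + 32)*(-157) = 68*(-157) = -10676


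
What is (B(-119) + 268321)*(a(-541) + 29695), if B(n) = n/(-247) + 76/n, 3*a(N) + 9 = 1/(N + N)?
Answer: 380063612299129601/47704839 ≈ 7.9670e+9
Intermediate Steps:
a(N) = -3 + 1/(6*N) (a(N) = -3 + 1/(3*(N + N)) = -3 + 1/(3*((2*N))) = -3 + (1/(2*N))/3 = -3 + 1/(6*N))
B(n) = 76/n - n/247 (B(n) = n*(-1/247) + 76/n = -n/247 + 76/n = 76/n - n/247)
(B(-119) + 268321)*(a(-541) + 29695) = ((76/(-119) - 1/247*(-119)) + 268321)*((-3 + (⅙)/(-541)) + 29695) = ((76*(-1/119) + 119/247) + 268321)*((-3 + (⅙)*(-1/541)) + 29695) = ((-76/119 + 119/247) + 268321)*((-3 - 1/3246) + 29695) = (-4611/29393 + 268321)*(-9739/3246 + 29695) = (7886754542/29393)*(96380231/3246) = 380063612299129601/47704839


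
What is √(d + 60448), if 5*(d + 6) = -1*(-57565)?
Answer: 3*√7995 ≈ 268.24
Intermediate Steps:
d = 11507 (d = -6 + (-1*(-57565))/5 = -6 + (⅕)*57565 = -6 + 11513 = 11507)
√(d + 60448) = √(11507 + 60448) = √71955 = 3*√7995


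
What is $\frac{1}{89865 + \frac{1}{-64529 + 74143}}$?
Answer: $\frac{9614}{863962111} \approx 1.1128 \cdot 10^{-5}$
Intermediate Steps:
$\frac{1}{89865 + \frac{1}{-64529 + 74143}} = \frac{1}{89865 + \frac{1}{9614}} = \frac{1}{\frac{863962111}{9614}} = \frac{9614}{863962111}$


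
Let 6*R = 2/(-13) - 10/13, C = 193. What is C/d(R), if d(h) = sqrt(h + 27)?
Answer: 193*sqrt(4537)/349 ≈ 37.249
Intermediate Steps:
R = -2/13 (R = (2/(-13) - 10/13)/6 = (2*(-1/13) - 10*1/13)/6 = (-2/13 - 10/13)/6 = (1/6)*(-12/13) = -2/13 ≈ -0.15385)
d(h) = sqrt(27 + h)
C/d(R) = 193/(sqrt(27 - 2/13)) = 193/(sqrt(349/13)) = 193/((sqrt(4537)/13)) = 193*(sqrt(4537)/349) = 193*sqrt(4537)/349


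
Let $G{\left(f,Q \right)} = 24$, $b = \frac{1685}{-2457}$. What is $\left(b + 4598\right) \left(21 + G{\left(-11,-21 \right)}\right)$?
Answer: $\frac{56478005}{273} \approx 2.0688 \cdot 10^{5}$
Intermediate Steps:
$b = - \frac{1685}{2457}$ ($b = 1685 \left(- \frac{1}{2457}\right) = - \frac{1685}{2457} \approx -0.6858$)
$\left(b + 4598\right) \left(21 + G{\left(-11,-21 \right)}\right) = \left(- \frac{1685}{2457} + 4598\right) \left(21 + 24\right) = \frac{11295601}{2457} \cdot 45 = \frac{56478005}{273}$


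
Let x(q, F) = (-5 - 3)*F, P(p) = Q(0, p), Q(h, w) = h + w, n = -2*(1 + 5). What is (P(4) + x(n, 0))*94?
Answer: 376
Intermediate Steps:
n = -12 (n = -2*6 = -12)
P(p) = p (P(p) = 0 + p = p)
x(q, F) = -8*F
(P(4) + x(n, 0))*94 = (4 - 8*0)*94 = (4 + 0)*94 = 4*94 = 376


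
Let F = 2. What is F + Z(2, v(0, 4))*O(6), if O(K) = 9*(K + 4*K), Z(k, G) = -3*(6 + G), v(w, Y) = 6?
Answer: -9718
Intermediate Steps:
Z(k, G) = -18 - 3*G
O(K) = 45*K (O(K) = 9*(5*K) = 45*K)
F + Z(2, v(0, 4))*O(6) = 2 + (-18 - 3*6)*(45*6) = 2 + (-18 - 18)*270 = 2 - 36*270 = 2 - 9720 = -9718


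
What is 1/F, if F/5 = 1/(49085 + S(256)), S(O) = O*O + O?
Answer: 114877/5 ≈ 22975.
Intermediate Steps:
S(O) = O + O² (S(O) = O² + O = O + O²)
F = 5/114877 (F = 5/(49085 + 256*(1 + 256)) = 5/(49085 + 256*257) = 5/(49085 + 65792) = 5/114877 ≈ 4.3525e-5)
1/F = 1/(5/114877) = 114877/5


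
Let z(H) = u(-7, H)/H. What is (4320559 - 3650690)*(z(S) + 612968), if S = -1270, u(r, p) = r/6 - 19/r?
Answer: 4380368921687959/10668 ≈ 4.1061e+11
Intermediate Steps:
u(r, p) = -19/r + r/6 (u(r, p) = r*(⅙) - 19/r = r/6 - 19/r = -19/r + r/6)
z(H) = 65/(42*H) (z(H) = (-19/(-7) + (⅙)*(-7))/H = (-19*(-⅐) - 7/6)/H = (19/7 - 7/6)/H = 65/(42*H))
(4320559 - 3650690)*(z(S) + 612968) = (4320559 - 3650690)*((65/42)/(-1270) + 612968) = 669869*((65/42)*(-1/1270) + 612968) = 669869*(-13/10668 + 612968) = 669869*(6539142611/10668) = 4380368921687959/10668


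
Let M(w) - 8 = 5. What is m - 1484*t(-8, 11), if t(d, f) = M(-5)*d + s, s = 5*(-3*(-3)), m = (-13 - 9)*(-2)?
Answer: 87600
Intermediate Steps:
M(w) = 13 (M(w) = 8 + 5 = 13)
m = 44 (m = -22*(-2) = 44)
s = 45 (s = 5*9 = 45)
t(d, f) = 45 + 13*d (t(d, f) = 13*d + 45 = 45 + 13*d)
m - 1484*t(-8, 11) = 44 - 1484*(45 + 13*(-8)) = 44 - 1484*(45 - 104) = 44 - 1484*(-59) = 44 + 87556 = 87600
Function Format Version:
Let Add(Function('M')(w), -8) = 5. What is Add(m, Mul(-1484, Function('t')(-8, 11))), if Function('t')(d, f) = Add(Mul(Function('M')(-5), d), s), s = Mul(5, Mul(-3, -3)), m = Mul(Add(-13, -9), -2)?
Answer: 87600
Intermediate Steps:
Function('M')(w) = 13 (Function('M')(w) = Add(8, 5) = 13)
m = 44 (m = Mul(-22, -2) = 44)
s = 45 (s = Mul(5, 9) = 45)
Function('t')(d, f) = Add(45, Mul(13, d)) (Function('t')(d, f) = Add(Mul(13, d), 45) = Add(45, Mul(13, d)))
Add(m, Mul(-1484, Function('t')(-8, 11))) = Add(44, Mul(-1484, Add(45, Mul(13, -8)))) = Add(44, Mul(-1484, Add(45, -104))) = Add(44, Mul(-1484, -59)) = Add(44, 87556) = 87600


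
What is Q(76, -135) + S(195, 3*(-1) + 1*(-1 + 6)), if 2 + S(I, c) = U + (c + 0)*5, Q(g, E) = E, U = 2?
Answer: -125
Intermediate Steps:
S(I, c) = 5*c (S(I, c) = -2 + (2 + (c + 0)*5) = -2 + (2 + c*5) = -2 + (2 + 5*c) = 5*c)
Q(76, -135) + S(195, 3*(-1) + 1*(-1 + 6)) = -135 + 5*(3*(-1) + 1*(-1 + 6)) = -135 + 5*(-3 + 1*5) = -135 + 5*(-3 + 5) = -135 + 5*2 = -135 + 10 = -125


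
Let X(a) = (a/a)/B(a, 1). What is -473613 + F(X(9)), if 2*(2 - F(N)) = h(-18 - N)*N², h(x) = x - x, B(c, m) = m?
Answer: -473611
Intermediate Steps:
X(a) = 1 (X(a) = (a/a)/1 = 1*1 = 1)
h(x) = 0
F(N) = 2 (F(N) = 2 - 0*N² = 2 - ½*0 = 2 + 0 = 2)
-473613 + F(X(9)) = -473613 + 2 = -473611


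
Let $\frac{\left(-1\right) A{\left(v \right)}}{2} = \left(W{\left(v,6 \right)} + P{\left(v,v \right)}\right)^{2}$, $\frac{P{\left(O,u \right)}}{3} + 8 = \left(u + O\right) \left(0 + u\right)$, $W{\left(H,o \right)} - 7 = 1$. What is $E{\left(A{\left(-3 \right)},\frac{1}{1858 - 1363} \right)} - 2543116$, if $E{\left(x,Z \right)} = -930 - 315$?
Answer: $-2544361$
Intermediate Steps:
$W{\left(H,o \right)} = 8$ ($W{\left(H,o \right)} = 7 + 1 = 8$)
$P{\left(O,u \right)} = -24 + 3 u \left(O + u\right)$ ($P{\left(O,u \right)} = -24 + 3 \left(u + O\right) \left(0 + u\right) = -24 + 3 \left(O + u\right) u = -24 + 3 u \left(O + u\right)$)
$A{\left(v \right)} = - 2 \left(-16 + 6 v^{2}\right)^{2}$ ($A{\left(v \right)} = - 2 \left(8 + \left(-24 + 3 v^{2} + 3 v v\right)\right)^{2} = - 2 \left(8 + \left(-24 + 3 v^{2} + 3 v^{2}\right)\right)^{2} = - 2 \left(8 + \left(-24 + 6 v^{2}\right)\right)^{2} = - 2 \left(-16 + 6 v^{2}\right)^{2}$)
$E{\left(x,Z \right)} = -1245$ ($E{\left(x,Z \right)} = -930 - 315 = -1245$)
$E{\left(A{\left(-3 \right)},\frac{1}{1858 - 1363} \right)} - 2543116 = -1245 - 2543116 = -2544361$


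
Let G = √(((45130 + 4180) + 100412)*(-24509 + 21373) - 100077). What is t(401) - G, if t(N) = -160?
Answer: -160 - I*√469628269 ≈ -160.0 - 21671.0*I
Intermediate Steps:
G = I*√469628269 (G = √((49310 + 100412)*(-3136) - 100077) = √(149722*(-3136) - 100077) = √(-469528192 - 100077) = √(-469628269) = I*√469628269 ≈ 21671.0*I)
t(401) - G = -160 - I*√469628269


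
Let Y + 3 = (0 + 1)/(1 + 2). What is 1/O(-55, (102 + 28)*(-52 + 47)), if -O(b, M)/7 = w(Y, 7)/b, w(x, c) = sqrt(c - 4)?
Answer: 55*sqrt(3)/21 ≈ 4.5363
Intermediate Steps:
Y = -8/3 (Y = -3 + (0 + 1)/(1 + 2) = -3 + 1/3 = -8/3 ≈ -2.6667)
w(x, c) = sqrt(-4 + c)
O(b, M) = -7*sqrt(3)/b (O(b, M) = -7*sqrt(-4 + 7)/b = -7*sqrt(3)/b)
1/O(-55, (102 + 28)*(-52 + 47)) = 1/(-7*sqrt(3)/(-55)) = 1/(-7*sqrt(3)*(-1/55)) = 1/(7*sqrt(3)/55) = 55*sqrt(3)/21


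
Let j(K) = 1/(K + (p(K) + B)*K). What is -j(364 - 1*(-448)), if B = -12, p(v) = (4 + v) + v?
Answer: -1/1313004 ≈ -7.6161e-7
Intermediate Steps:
p(v) = 4 + 2*v
j(K) = 1/(K + K*(-8 + 2*K)) (j(K) = 1/(K + ((4 + 2*K) - 12)*K) = 1/(K + (-8 + 2*K)*K) = 1/(K + K*(-8 + 2*K)))
-j(364 - 1*(-448)) = -1/((364 - 1*(-448))*(-7 + 2*(364 - 1*(-448)))) = -1/((364 + 448)*(-7 + 2*(364 + 448))) = -1/(812*(-7 + 2*812)) = -1/(812*(-7 + 1624)) = -1/(812*1617) = -1*1/1313004 = -1/1313004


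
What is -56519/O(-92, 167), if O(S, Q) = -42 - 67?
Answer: 56519/109 ≈ 518.52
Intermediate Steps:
O(S, Q) = -109
-56519/O(-92, 167) = -56519/(-109) = -56519*(-1/109) = 56519/109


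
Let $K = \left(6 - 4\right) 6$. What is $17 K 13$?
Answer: $2652$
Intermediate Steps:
$K = 12$ ($K = 2 \cdot 6 = 12$)
$17 K 13 = 17 \cdot 12 \cdot 13 = 204 \cdot 13 = 2652$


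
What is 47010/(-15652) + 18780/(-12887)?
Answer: -64268745/14407666 ≈ -4.4607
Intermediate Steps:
47010/(-15652) + 18780/(-12887) = 47010*(-1/15652) + 18780*(-1/12887) = -23505/7826 - 18780/12887 = -64268745/14407666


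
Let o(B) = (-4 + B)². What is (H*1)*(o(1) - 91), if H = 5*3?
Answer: -1230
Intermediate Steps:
H = 15
(H*1)*(o(1) - 91) = (15*1)*((-4 + 1)² - 91) = 15*((-3)² - 91) = 15*(9 - 91) = 15*(-82) = -1230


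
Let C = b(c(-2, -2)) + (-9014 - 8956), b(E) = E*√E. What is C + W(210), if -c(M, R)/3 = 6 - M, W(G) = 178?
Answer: -17792 - 48*I*√6 ≈ -17792.0 - 117.58*I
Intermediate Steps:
c(M, R) = -18 + 3*M (c(M, R) = -3*(6 - M) = -18 + 3*M)
b(E) = E^(3/2)
C = -17970 - 48*I*√6 (C = (-18 + 3*(-2))^(3/2) + (-9014 - 8956) = (-18 - 6)^(3/2) - 17970 = (-24)^(3/2) - 17970 = -48*I*√6 - 17970 = -17970 - 48*I*√6 ≈ -17970.0 - 117.58*I)
C + W(210) = (-17970 - 48*I*√6) + 178 = -17792 - 48*I*√6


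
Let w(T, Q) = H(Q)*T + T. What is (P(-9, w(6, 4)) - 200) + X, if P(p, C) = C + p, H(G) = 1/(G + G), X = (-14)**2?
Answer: -25/4 ≈ -6.2500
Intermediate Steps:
X = 196
H(G) = 1/(2*G)
w(T, Q) = T + T/(2*Q) (w(T, Q) = (1/(2*Q))*T + T = T/(2*Q) + T = T + T/(2*Q))
(P(-9, w(6, 4)) - 200) + X = (((6 + (1/2)*6/4) - 9) - 200) + 196 = (((6 + (1/2)*6*(1/4)) - 9) - 200) + 196 = (((6 + 3/4) - 9) - 200) + 196 = ((27/4 - 9) - 200) + 196 = (-9/4 - 200) + 196 = -809/4 + 196 = -25/4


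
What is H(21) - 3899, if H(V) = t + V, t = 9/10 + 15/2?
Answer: -19348/5 ≈ -3869.6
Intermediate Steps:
t = 42/5 (t = 9*(⅒) + 15*(½) = 9/10 + 15/2 = 42/5 ≈ 8.4000)
H(V) = 42/5 + V
H(21) - 3899 = (42/5 + 21) - 3899 = 147/5 - 3899 = -19348/5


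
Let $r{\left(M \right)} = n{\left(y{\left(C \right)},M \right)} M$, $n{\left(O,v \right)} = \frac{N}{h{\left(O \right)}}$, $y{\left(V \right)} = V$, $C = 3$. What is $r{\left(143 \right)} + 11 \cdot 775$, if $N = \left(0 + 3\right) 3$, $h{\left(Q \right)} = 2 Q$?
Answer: $\frac{17479}{2} \approx 8739.5$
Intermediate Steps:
$N = 9$ ($N = 3 \cdot 3 = 9$)
$n{\left(O,v \right)} = \frac{9}{2 O}$
$r{\left(M \right)} = \frac{3 M}{2}$ ($r{\left(M \right)} = \frac{9}{2 \cdot 3} M = \frac{9}{2} \cdot \frac{1}{3} M = \frac{3 M}{2}$)
$r{\left(143 \right)} + 11 \cdot 775 = \frac{3}{2} \cdot 143 + 11 \cdot 775 = \frac{429}{2} + 8525 = \frac{17479}{2}$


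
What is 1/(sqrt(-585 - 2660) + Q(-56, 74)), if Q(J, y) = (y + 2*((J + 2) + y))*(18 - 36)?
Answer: -2052/4213949 - I*sqrt(3245)/4213949 ≈ -0.00048695 - 1.3518e-5*I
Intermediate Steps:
Q(J, y) = -72 - 54*y - 36*J (Q(J, y) = (y + 2*((2 + J) + y))*(-18) = (y + 2*(2 + J + y))*(-18) = (y + (4 + 2*J + 2*y))*(-18) = (4 + 2*J + 3*y)*(-18) = -72 - 54*y - 36*J)
1/(sqrt(-585 - 2660) + Q(-56, 74)) = 1/(sqrt(-585 - 2660) + (-72 - 54*74 - 36*(-56))) = 1/(sqrt(-3245) + (-72 - 3996 + 2016)) = 1/(I*sqrt(3245) - 2052) = 1/(-2052 + I*sqrt(3245))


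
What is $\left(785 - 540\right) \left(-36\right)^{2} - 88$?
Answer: $317432$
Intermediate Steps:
$\left(785 - 540\right) \left(-36\right)^{2} - 88 = 245 \cdot 1296 - 88 = 317520 - 88 = 317432$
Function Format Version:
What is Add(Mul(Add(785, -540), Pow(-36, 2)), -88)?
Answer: 317432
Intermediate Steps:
Add(Mul(Add(785, -540), Pow(-36, 2)), -88) = Add(Mul(245, 1296), -88) = Add(317520, -88) = 317432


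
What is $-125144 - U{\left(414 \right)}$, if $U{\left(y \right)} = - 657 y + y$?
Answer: $146440$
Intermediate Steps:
$U{\left(y \right)} = - 656 y$
$-125144 - U{\left(414 \right)} = -125144 - \left(-656\right) 414 = -125144 - -271584 = -125144 + 271584 = 146440$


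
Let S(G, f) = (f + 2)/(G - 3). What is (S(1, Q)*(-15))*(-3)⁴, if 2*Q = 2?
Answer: 3645/2 ≈ 1822.5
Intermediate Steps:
Q = 1 (Q = (½)*2 = 1)
S(G, f) = (2 + f)/(-3 + G)
(S(1, Q)*(-15))*(-3)⁴ = (((2 + 1)/(-3 + 1))*(-15))*(-3)⁴ = ((3/(-2))*(-15))*81 = (-½*3*(-15))*81 = -3/2*(-15)*81 = (45/2)*81 = 3645/2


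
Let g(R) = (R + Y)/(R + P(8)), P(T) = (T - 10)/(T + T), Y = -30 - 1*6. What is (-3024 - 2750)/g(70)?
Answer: -1613833/136 ≈ -11866.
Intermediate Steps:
Y = -36 (Y = -30 - 6 = -36)
P(T) = (-10 + T)/(2*T) (P(T) = (-10 + T)/((2*T)) = (-10 + T)*(1/(2*T)) = (-10 + T)/(2*T))
g(R) = (-36 + R)/(-1/8 + R) (g(R) = (R - 36)/(R + (1/2)*(-10 + 8)/8) = (-36 + R)/(R + (1/2)*(1/8)*(-2)) = (-36 + R)/(R - 1/8) = (-36 + R)/(-1/8 + R))
(-3024 - 2750)/g(70) = (-3024 - 2750)/((8*(-36 + 70)/(-1 + 8*70))) = -5774/(8*34/(-1 + 560)) = -5774/(8*34/559) = -5774/(8*(1/559)*34) = -5774/272/559 = -5774*559/272 = -1613833/136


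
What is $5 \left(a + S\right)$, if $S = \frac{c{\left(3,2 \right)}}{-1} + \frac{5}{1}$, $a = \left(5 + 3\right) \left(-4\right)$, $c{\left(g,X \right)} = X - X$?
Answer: $-135$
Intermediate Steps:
$c{\left(g,X \right)} = 0$
$a = -32$ ($a = 8 \left(-4\right) = -32$)
$S = 5$ ($S = \frac{0}{-1} + \frac{5}{1} = 0 \left(-1\right) + 5 \cdot 1 = 0 + 5 = 5$)
$5 \left(a + S\right) = 5 \left(-32 + 5\right) = 5 \left(-27\right) = -135$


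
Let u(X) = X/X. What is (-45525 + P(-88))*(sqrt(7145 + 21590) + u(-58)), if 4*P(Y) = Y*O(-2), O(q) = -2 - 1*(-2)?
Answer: -45525 - 45525*sqrt(28735) ≈ -7.7626e+6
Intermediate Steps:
O(q) = 0 (O(q) = -2 + 2 = 0)
u(X) = 1
P(Y) = 0 (P(Y) = (Y*0)/4 = (1/4)*0 = 0)
(-45525 + P(-88))*(sqrt(7145 + 21590) + u(-58)) = (-45525 + 0)*(sqrt(7145 + 21590) + 1) = -45525*(sqrt(28735) + 1) = -45525*(1 + sqrt(28735)) = -45525 - 45525*sqrt(28735)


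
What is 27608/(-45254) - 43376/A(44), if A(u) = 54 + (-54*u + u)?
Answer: 27941860/1516009 ≈ 18.431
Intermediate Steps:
A(u) = 54 - 53*u
27608/(-45254) - 43376/A(44) = 27608/(-45254) - 43376/(54 - 53*44) = 27608*(-1/45254) - 43376/(54 - 2332) = -812/1331 - 43376/(-2278) = -812/1331 - 43376*(-1/2278) = -812/1331 + 21688/1139 = 27941860/1516009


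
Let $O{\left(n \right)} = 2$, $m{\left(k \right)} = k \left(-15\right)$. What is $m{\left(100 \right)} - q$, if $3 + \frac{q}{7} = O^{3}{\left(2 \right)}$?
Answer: $-1535$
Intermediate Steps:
$m{\left(k \right)} = - 15 k$
$q = 35$ ($q = -21 + 7 \cdot 2^{3} = -21 + 7 \cdot 8 = -21 + 56 = 35$)
$m{\left(100 \right)} - q = \left(-15\right) 100 - 35 = -1500 - 35 = -1535$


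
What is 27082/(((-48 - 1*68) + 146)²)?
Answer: 13541/450 ≈ 30.091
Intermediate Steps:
27082/(((-48 - 1*68) + 146)²) = 27082/(((-48 - 68) + 146)²) = 27082/((-116 + 146)²) = 27082/(30²) = 27082/900 = 27082*(1/900) = 13541/450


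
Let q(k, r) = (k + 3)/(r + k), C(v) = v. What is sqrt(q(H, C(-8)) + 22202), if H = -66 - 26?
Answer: sqrt(2220289)/10 ≈ 149.01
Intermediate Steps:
H = -92
q(k, r) = (3 + k)/(k + r)
sqrt(q(H, C(-8)) + 22202) = sqrt((3 - 92)/(-92 - 8) + 22202) = sqrt(-89/(-100) + 22202) = sqrt(-1/100*(-89) + 22202) = sqrt(89/100 + 22202) = sqrt(2220289/100) = sqrt(2220289)/10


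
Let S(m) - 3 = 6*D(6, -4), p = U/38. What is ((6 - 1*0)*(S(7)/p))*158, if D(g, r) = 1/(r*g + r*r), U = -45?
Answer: -9006/5 ≈ -1801.2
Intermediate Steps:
D(g, r) = 1/(r**2 + g*r) (D(g, r) = 1/(g*r + r**2) = 1/(r**2 + g*r))
p = -45/38 ≈ -1.1842
S(m) = 9/4 (S(m) = 3 + 6*(1/((-4)*(6 - 4))) = 3 + 6*(-1/4/2) = 3 + 6*(-1/4*1/2) = 3 + 6*(-1/8) = 3 - 3/4 = 9/4)
((6 - 1*0)*(S(7)/p))*158 = ((6 - 1*0)*(9/(4*(-45/38))))*158 = ((6 + 0)*((9/4)*(-38/45)))*158 = (6*(-19/10))*158 = -57/5*158 = -9006/5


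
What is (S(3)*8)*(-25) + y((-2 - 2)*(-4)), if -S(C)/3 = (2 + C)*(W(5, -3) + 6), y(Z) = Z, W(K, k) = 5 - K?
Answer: 18016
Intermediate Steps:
S(C) = -36 - 18*C (S(C) = -3*(2 + C)*((5 - 1*5) + 6) = -3*(2 + C)*((5 - 5) + 6) = -3*(2 + C)*(0 + 6) = -3*(2 + C)*6 = -3*(12 + 6*C) = -36 - 18*C)
(S(3)*8)*(-25) + y((-2 - 2)*(-4)) = ((-36 - 18*3)*8)*(-25) + (-2 - 2)*(-4) = ((-36 - 54)*8)*(-25) - 4*(-4) = -90*8*(-25) + 16 = -720*(-25) + 16 = 18000 + 16 = 18016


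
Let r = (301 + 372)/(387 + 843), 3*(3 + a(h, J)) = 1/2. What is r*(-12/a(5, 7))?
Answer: 8076/3485 ≈ 2.3174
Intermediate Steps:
a(h, J) = -17/6 (a(h, J) = -3 + (1/3)/2 = -3 + (1/3)*(1/2) = -3 + 1/6 = -17/6)
r = 673/1230 ≈ 0.54715
r*(-12/a(5, 7)) = 673*(-12/(-17/6))/1230 = 673*(-12*(-6/17))/1230 = (673/1230)*(72/17) = 8076/3485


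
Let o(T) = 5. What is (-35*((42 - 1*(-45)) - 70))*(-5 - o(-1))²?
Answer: -59500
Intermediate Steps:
(-35*((42 - 1*(-45)) - 70))*(-5 - o(-1))² = (-35*((42 - 1*(-45)) - 70))*(-5 - 1*5)² = (-35*((42 + 45) - 70))*(-5 - 5)² = -35*(87 - 70)*(-10)² = -35*17*100 = -595*100 = -59500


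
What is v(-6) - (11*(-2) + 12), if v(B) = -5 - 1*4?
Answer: 1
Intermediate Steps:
v(B) = -9 (v(B) = -5 - 4 = -9)
v(-6) - (11*(-2) + 12) = -9 - (11*(-2) + 12) = -9 - (-22 + 12) = -9 - 1*(-10) = -9 + 10 = 1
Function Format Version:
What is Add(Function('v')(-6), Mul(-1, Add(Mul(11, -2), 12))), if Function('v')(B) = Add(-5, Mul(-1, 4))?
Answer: 1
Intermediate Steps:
Function('v')(B) = -9 (Function('v')(B) = Add(-5, -4) = -9)
Add(Function('v')(-6), Mul(-1, Add(Mul(11, -2), 12))) = Add(-9, Mul(-1, Add(Mul(11, -2), 12))) = Add(-9, Mul(-1, Add(-22, 12))) = Add(-9, Mul(-1, -10)) = Add(-9, 10) = 1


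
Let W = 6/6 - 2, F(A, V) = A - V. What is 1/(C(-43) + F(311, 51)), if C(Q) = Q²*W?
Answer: -1/1589 ≈ -0.00062933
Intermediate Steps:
W = -1 (W = 6*(⅙) - 2 = 1 - 2 = -1)
C(Q) = -Q² (C(Q) = Q²*(-1) = -Q²)
1/(C(-43) + F(311, 51)) = 1/(-1*(-43)² + (311 - 1*51)) = 1/(-1*1849 + (311 - 51)) = 1/(-1849 + 260) = 1/(-1589) = -1/1589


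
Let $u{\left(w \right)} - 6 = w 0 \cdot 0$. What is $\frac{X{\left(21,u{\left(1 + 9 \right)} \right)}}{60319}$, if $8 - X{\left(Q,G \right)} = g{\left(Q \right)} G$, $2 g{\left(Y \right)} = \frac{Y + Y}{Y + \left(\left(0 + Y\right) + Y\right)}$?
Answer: $\frac{6}{60319} \approx 9.9471 \cdot 10^{-5}$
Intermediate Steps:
$g{\left(Y \right)} = \frac{1}{3}$ ($g{\left(Y \right)} = \frac{\left(Y + Y\right) \frac{1}{Y + \left(\left(0 + Y\right) + Y\right)}}{2} = \frac{2 Y \frac{1}{Y + \left(Y + Y\right)}}{2} = \frac{2 Y \frac{1}{Y + 2 Y}}{2} = \frac{2 Y \frac{1}{3 Y}}{2} = \frac{1}{2} \cdot \frac{2}{3} = \frac{1}{3}$)
$u{\left(w \right)} = 6$ ($u{\left(w \right)} = 6 + w 0 \cdot 0 = 6 + 0 \cdot 0 = 6 + 0 = 6$)
$X{\left(Q,G \right)} = 8 - \frac{G}{3}$
$\frac{X{\left(21,u{\left(1 + 9 \right)} \right)}}{60319} = \frac{8 - 2}{60319} = \left(8 - 2\right) \frac{1}{60319} = 6 \cdot \frac{1}{60319} = \frac{6}{60319}$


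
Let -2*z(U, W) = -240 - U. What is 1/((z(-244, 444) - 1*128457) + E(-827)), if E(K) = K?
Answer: -1/129286 ≈ -7.7348e-6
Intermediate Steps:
z(U, W) = 120 + U/2 (z(U, W) = -(-240 - U)/2 = 120 + U/2)
1/((z(-244, 444) - 1*128457) + E(-827)) = 1/(((120 + (1/2)*(-244)) - 1*128457) - 827) = 1/(((120 - 122) - 128457) - 827) = 1/((-2 - 128457) - 827) = 1/(-128459 - 827) = 1/(-129286) = -1/129286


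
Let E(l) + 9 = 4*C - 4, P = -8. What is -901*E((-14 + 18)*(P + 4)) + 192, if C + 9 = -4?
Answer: 58757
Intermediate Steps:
C = -13 (C = -9 - 4 = -13)
E(l) = -65 (E(l) = -9 + (4*(-13) - 4) = -9 + (-52 - 4) = -9 - 56 = -65)
-901*E((-14 + 18)*(P + 4)) + 192 = -901*(-65) + 192 = 58565 + 192 = 58757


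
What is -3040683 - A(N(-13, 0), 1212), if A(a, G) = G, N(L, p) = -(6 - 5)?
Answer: -3041895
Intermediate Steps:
N(L, p) = -1 (N(L, p) = -1*1 = -1)
-3040683 - A(N(-13, 0), 1212) = -3040683 - 1*1212 = -3040683 - 1212 = -3041895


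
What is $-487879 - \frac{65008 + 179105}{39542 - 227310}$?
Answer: $- \frac{91607819959}{187768} \approx -4.8788 \cdot 10^{5}$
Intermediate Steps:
$-487879 - \frac{65008 + 179105}{39542 - 227310} = -487879 - \frac{244113}{-187768} = -487879 - 244113 \left(- \frac{1}{187768}\right) = -487879 - - \frac{244113}{187768} = -487879 + \frac{244113}{187768} = - \frac{91607819959}{187768}$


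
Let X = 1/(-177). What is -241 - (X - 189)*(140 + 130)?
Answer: 2996641/59 ≈ 50791.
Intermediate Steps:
X = -1/177 ≈ -0.0056497
-241 - (X - 189)*(140 + 130) = -241 - (-1/177 - 189)*(140 + 130) = -241 - (-33454)*270/177 = -241 - 1*(-3010860/59) = -241 + 3010860/59 = 2996641/59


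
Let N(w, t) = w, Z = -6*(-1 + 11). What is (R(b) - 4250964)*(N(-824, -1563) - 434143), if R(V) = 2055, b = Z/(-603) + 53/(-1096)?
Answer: 1848135201003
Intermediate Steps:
Z = -60 (Z = -6*10 = -60)
b = 11267/220296 (b = -60/(-603) + 53/(-1096) = -60*(-1/603) + 53*(-1/1096) = 20/201 - 53/1096 = 11267/220296 ≈ 0.051145)
(R(b) - 4250964)*(N(-824, -1563) - 434143) = (2055 - 4250964)*(-824 - 434143) = -4248909*(-434967) = 1848135201003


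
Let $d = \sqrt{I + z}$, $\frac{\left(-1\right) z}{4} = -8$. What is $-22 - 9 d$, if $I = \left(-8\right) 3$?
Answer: $-22 - 18 \sqrt{2} \approx -47.456$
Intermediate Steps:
$z = 32$ ($z = \left(-4\right) \left(-8\right) = 32$)
$I = -24$
$d = 2 \sqrt{2}$ ($d = \sqrt{-24 + 32} = \sqrt{8} = 2 \sqrt{2} \approx 2.8284$)
$-22 - 9 d = -22 - 9 \cdot 2 \sqrt{2} = -22 - 18 \sqrt{2}$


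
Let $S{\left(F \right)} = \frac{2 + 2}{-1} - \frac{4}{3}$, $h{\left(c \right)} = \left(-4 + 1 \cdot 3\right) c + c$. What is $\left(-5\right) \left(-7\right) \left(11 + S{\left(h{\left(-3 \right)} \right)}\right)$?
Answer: $\frac{595}{3} \approx 198.33$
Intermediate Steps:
$h{\left(c \right)} = 0$ ($h{\left(c \right)} = \left(-4 + 3\right) c + c = - c + c = 0$)
$S{\left(F \right)} = - \frac{16}{3}$ ($S{\left(F \right)} = 4 \left(-1\right) - \frac{4}{3} = -4 - \frac{4}{3} = - \frac{16}{3}$)
$\left(-5\right) \left(-7\right) \left(11 + S{\left(h{\left(-3 \right)} \right)}\right) = \left(-5\right) \left(-7\right) \left(11 - \frac{16}{3}\right) = 35 \cdot \frac{17}{3} = \frac{595}{3}$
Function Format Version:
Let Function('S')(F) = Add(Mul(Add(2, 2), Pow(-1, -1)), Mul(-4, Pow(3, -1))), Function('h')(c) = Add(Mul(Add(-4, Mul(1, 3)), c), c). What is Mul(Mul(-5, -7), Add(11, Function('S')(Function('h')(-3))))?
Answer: Rational(595, 3) ≈ 198.33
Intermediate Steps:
Function('h')(c) = 0 (Function('h')(c) = Add(Mul(Add(-4, 3), c), c) = Add(Mul(-1, c), c) = 0)
Function('S')(F) = Rational(-16, 3) (Function('S')(F) = Add(Mul(4, -1), Mul(-4, Rational(1, 3))) = Add(-4, Rational(-4, 3)) = Rational(-16, 3))
Mul(Mul(-5, -7), Add(11, Function('S')(Function('h')(-3)))) = Mul(Mul(-5, -7), Add(11, Rational(-16, 3))) = Mul(35, Rational(17, 3)) = Rational(595, 3)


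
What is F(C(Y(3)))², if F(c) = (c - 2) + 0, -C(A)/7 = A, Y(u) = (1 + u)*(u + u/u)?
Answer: 12996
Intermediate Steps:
Y(u) = (1 + u)² (Y(u) = (1 + u)*(u + 1) = (1 + u)*(1 + u) = (1 + u)²)
C(A) = -7*A
F(c) = -2 + c (F(c) = (-2 + c) + 0 = -2 + c)
F(C(Y(3)))² = (-2 - 7*(1 + 3² + 2*3))² = (-2 - 7*(1 + 9 + 6))² = (-2 - 7*16)² = (-2 - 112)² = (-114)² = 12996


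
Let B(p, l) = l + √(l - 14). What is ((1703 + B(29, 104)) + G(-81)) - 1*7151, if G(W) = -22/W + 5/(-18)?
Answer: -865729/162 + 3*√10 ≈ -5334.5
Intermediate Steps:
G(W) = -5/18 - 22/W (G(W) = -22/W + 5*(-1/18) = -22/W - 5/18 = -5/18 - 22/W)
B(p, l) = l + √(-14 + l)
((1703 + B(29, 104)) + G(-81)) - 1*7151 = ((1703 + (104 + √(-14 + 104))) + (-5/18 - 22/(-81))) - 1*7151 = ((1703 + (104 + √90)) + (-5/18 - 22*(-1/81))) - 7151 = ((1703 + (104 + 3*√10)) + (-5/18 + 22/81)) - 7151 = ((1807 + 3*√10) - 1/162) - 7151 = (292733/162 + 3*√10) - 7151 = -865729/162 + 3*√10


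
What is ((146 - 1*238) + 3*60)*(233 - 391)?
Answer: -13904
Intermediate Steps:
((146 - 1*238) + 3*60)*(233 - 391) = ((146 - 238) + 180)*(-158) = (-92 + 180)*(-158) = 88*(-158) = -13904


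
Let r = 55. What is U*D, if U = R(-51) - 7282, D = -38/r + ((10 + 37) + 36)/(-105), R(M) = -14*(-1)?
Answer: 12435548/1155 ≈ 10767.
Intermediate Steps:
R(M) = 14
D = -1711/1155 (D = -38/55 + ((10 + 37) + 36)/(-105) = -38*1/55 + (47 + 36)*(-1/105) = -38/55 + 83*(-1/105) = -38/55 - 83/105 = -1711/1155 ≈ -1.4814)
U = -7268 (U = 14 - 7282 = -7268)
U*D = -7268*(-1711/1155) = 12435548/1155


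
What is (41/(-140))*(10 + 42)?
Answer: -533/35 ≈ -15.229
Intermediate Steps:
(41/(-140))*(10 + 42) = (41*(-1/140))*52 = -41/140*52 = -533/35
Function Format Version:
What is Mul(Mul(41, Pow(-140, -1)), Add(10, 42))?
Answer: Rational(-533, 35) ≈ -15.229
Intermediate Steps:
Mul(Mul(41, Pow(-140, -1)), Add(10, 42)) = Mul(Mul(41, Rational(-1, 140)), 52) = Mul(Rational(-41, 140), 52) = Rational(-533, 35)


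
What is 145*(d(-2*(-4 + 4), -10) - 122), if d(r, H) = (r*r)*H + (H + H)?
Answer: -20590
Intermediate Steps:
d(r, H) = 2*H + H*r² (d(r, H) = r²*H + 2*H = H*r² + 2*H = 2*H + H*r²)
145*(d(-2*(-4 + 4), -10) - 122) = 145*(-10*(2 + (-2*(-4 + 4))²) - 122) = 145*(-10*(2 + (-2*0)²) - 122) = 145*(-10*(2 + 0²) - 122) = 145*(-10*(2 + 0) - 122) = 145*(-10*2 - 122) = 145*(-20 - 122) = 145*(-142) = -20590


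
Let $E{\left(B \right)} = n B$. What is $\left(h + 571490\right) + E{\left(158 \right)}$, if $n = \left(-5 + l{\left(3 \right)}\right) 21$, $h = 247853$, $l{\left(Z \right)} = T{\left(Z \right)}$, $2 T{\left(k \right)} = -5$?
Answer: $794458$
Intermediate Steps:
$T{\left(k \right)} = - \frac{5}{2}$ ($T{\left(k \right)} = \frac{1}{2} \left(-5\right) = - \frac{5}{2}$)
$l{\left(Z \right)} = - \frac{5}{2}$
$n = - \frac{315}{2}$ ($n = \left(-5 - \frac{5}{2}\right) 21 = \left(- \frac{15}{2}\right) 21 = - \frac{315}{2} \approx -157.5$)
$E{\left(B \right)} = - \frac{315 B}{2}$
$\left(h + 571490\right) + E{\left(158 \right)} = \left(247853 + 571490\right) - 24885 = 819343 - 24885 = 794458$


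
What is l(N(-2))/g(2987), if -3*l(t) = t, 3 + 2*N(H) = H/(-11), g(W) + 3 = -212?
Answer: -31/14190 ≈ -0.0021846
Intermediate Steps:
g(W) = -215 (g(W) = -3 - 212 = -215)
N(H) = -3/2 - H/22 (N(H) = -3/2 + (H/(-11))/2 = -3/2 + (H*(-1/11))/2 = -3/2 + (-H/11)/2 = -3/2 - H/22)
l(t) = -t/3
l(N(-2))/g(2987) = -(-3/2 - 1/22*(-2))/3/(-215) = -(-3/2 + 1/11)/3*(-1/215) = -1/3*(-31/22)*(-1/215) = (31/66)*(-1/215) = -31/14190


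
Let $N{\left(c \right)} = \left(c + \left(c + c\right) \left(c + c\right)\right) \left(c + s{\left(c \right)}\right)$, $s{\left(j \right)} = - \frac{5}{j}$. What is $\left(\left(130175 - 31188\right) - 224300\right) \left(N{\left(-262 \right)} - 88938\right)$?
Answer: $9016767967923$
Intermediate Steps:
$N{\left(c \right)} = \left(c - \frac{5}{c}\right) \left(c + 4 c^{2}\right)$ ($N{\left(c \right)} = \left(c + \left(c + c\right) \left(c + c\right)\right) \left(c - \frac{5}{c}\right) = \left(c + 2 c 2 c\right) \left(c - \frac{5}{c}\right) = \left(c + 4 c^{2}\right) \left(c - \frac{5}{c}\right) = \left(c - \frac{5}{c}\right) \left(c + 4 c^{2}\right)$)
$\left(\left(130175 - 31188\right) - 224300\right) \left(N{\left(-262 \right)} - 88938\right) = \left(\left(130175 - 31188\right) - 224300\right) \left(\left(-5 - 262 \left(-20 - 262 + 4 \left(-262\right)^{2}\right)\right) - 88938\right) = \left(98987 - 224300\right) \left(\left(-5 - 262 \left(-20 - 262 + 4 \cdot 68644\right)\right) - 88938\right) = - 125313 \left(\left(-5 - 262 \left(-20 - 262 + 274576\right)\right) - 88938\right) = - 125313 \left(\left(-5 - 71865028\right) - 88938\right) = - 125313 \left(-71865033 - 88938\right) = \left(-125313\right) \left(-71953971\right) = 9016767967923$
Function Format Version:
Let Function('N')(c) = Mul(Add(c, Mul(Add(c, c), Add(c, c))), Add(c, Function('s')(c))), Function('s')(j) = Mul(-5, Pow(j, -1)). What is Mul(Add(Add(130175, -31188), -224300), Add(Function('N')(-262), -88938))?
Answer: 9016767967923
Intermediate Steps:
Function('N')(c) = Mul(Add(c, Mul(-5, Pow(c, -1))), Add(c, Mul(4, Pow(c, 2)))) (Function('N')(c) = Mul(Add(c, Mul(Add(c, c), Add(c, c))), Add(c, Mul(-5, Pow(c, -1)))) = Mul(Add(c, Mul(Mul(2, c), Mul(2, c))), Add(c, Mul(-5, Pow(c, -1)))) = Mul(Add(c, Mul(4, Pow(c, 2))), Add(c, Mul(-5, Pow(c, -1)))) = Mul(Add(c, Mul(-5, Pow(c, -1))), Add(c, Mul(4, Pow(c, 2)))))
Mul(Add(Add(130175, -31188), -224300), Add(Function('N')(-262), -88938)) = Mul(Add(Add(130175, -31188), -224300), Add(Add(-5, Mul(-262, Add(-20, -262, Mul(4, Pow(-262, 2))))), -88938)) = Mul(Add(98987, -224300), Add(Add(-5, Mul(-262, Add(-20, -262, Mul(4, 68644)))), -88938)) = Mul(-125313, Add(Add(-5, Mul(-262, Add(-20, -262, 274576))), -88938)) = Mul(-125313, Add(Add(-5, Mul(-262, 274294)), -88938)) = Mul(-125313, Add(Add(-5, -71865028), -88938)) = Mul(-125313, Add(-71865033, -88938)) = Mul(-125313, -71953971) = 9016767967923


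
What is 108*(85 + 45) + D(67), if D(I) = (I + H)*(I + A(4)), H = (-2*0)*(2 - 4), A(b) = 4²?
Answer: 19601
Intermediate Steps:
A(b) = 16
H = 0 (H = 0*(-2) = 0)
D(I) = I*(16 + I) (D(I) = (I + 0)*(I + 16) = I*(16 + I))
108*(85 + 45) + D(67) = 108*(85 + 45) + 67*(16 + 67) = 108*130 + 67*83 = 14040 + 5561 = 19601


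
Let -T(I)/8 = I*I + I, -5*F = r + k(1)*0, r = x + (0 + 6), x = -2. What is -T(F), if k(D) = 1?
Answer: -32/25 ≈ -1.2800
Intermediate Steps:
r = 4 (r = -2 + (0 + 6) = -2 + 6 = 4)
F = -4/5 (F = -(4 + 1*0)/5 = -(4 + 0)/5 = -1/5*4 = -4/5 ≈ -0.80000)
T(I) = -8*I - 8*I**2 (T(I) = -8*(I*I + I) = -8*(I**2 + I) = -8*(I + I**2) = -8*I - 8*I**2)
-T(F) = -(-8)*(-4)*(1 - 4/5)/5 = -(-8)*(-4)/(5*5) = -1*32/25 = -32/25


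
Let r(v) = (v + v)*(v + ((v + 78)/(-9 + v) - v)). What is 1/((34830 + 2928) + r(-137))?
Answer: 73/2748251 ≈ 2.6562e-5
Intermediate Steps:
r(v) = 2*v*(78 + v)/(-9 + v) (r(v) = (2*v)*(v + ((78 + v)/(-9 + v) - v)) = (2*v)*(v + (-v + (78 + v)/(-9 + v))) = (2*v)*((78 + v)/(-9 + v)) = 2*v*(78 + v)/(-9 + v))
1/((34830 + 2928) + r(-137)) = 1/((34830 + 2928) + 2*(-137)*(78 - 137)/(-9 - 137)) = 1/(37758 + 2*(-137)*(-59)/(-146)) = 1/(37758 + 2*(-137)*(-1/146)*(-59)) = 1/(37758 - 8083/73) = 1/(2748251/73) = 73/2748251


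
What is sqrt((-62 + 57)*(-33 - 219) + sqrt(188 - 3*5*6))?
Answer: sqrt(1260 + 7*sqrt(2)) ≈ 35.636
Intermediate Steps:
sqrt((-62 + 57)*(-33 - 219) + sqrt(188 - 3*5*6)) = sqrt(-5*(-252) + sqrt(188 - 15*6)) = sqrt(1260 + sqrt(188 - 90)) = sqrt(1260 + sqrt(98)) = sqrt(1260 + 7*sqrt(2))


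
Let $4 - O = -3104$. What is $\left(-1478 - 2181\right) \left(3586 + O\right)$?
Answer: $-24493346$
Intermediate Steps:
$O = 3108$ ($O = 4 - -3104 = 4 + 3104 = 3108$)
$\left(-1478 - 2181\right) \left(3586 + O\right) = \left(-1478 - 2181\right) \left(3586 + 3108\right) = \left(-3659\right) 6694 = -24493346$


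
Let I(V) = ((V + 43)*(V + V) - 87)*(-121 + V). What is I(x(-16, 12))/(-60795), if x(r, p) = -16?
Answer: -43429/20265 ≈ -2.1431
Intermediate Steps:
I(V) = (-121 + V)*(-87 + 2*V*(43 + V)) (I(V) = ((43 + V)*(2*V) - 87)*(-121 + V) = (2*V*(43 + V) - 87)*(-121 + V) = (-87 + 2*V*(43 + V))*(-121 + V) = (-121 + V)*(-87 + 2*V*(43 + V)))
I(x(-16, 12))/(-60795) = (10527 - 10493*(-16) - 156*(-16)**2 + 2*(-16)**3)/(-60795) = (10527 + 167888 - 156*256 + 2*(-4096))*(-1/60795) = (10527 + 167888 - 39936 - 8192)*(-1/60795) = 130287*(-1/60795) = -43429/20265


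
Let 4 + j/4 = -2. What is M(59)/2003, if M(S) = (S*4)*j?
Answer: -5664/2003 ≈ -2.8278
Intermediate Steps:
j = -24 (j = -16 + 4*(-2) = -16 - 8 = -24)
M(S) = -96*S (M(S) = (S*4)*(-24) = (4*S)*(-24) = -96*S)
M(59)/2003 = -96*59/2003 = -5664*1/2003 = -5664/2003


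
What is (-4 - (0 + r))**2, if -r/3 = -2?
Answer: 100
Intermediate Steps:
r = 6 (r = -3*(-2) = 6)
(-4 - (0 + r))**2 = (-4 - (0 + 6))**2 = (-4 - 1*6)**2 = (-4 - 6)**2 = (-10)**2 = 100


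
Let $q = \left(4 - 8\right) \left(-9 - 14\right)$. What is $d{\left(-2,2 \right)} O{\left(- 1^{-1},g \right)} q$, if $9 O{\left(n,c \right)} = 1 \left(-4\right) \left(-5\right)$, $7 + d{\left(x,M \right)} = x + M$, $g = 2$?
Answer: $- \frac{12880}{9} \approx -1431.1$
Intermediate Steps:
$q = 92$ ($q = \left(-4\right) \left(-23\right) = 92$)
$d{\left(x,M \right)} = -7 + M + x$ ($d{\left(x,M \right)} = -7 + \left(x + M\right) = -7 + \left(M + x\right) = -7 + M + x$)
$O{\left(n,c \right)} = \frac{20}{9}$ ($O{\left(n,c \right)} = \frac{1 \left(-4\right) \left(-5\right)}{9} = \frac{\left(-4\right) \left(-5\right)}{9} = \frac{1}{9} \cdot 20 = \frac{20}{9}$)
$d{\left(-2,2 \right)} O{\left(- 1^{-1},g \right)} q = \left(-7 + 2 - 2\right) \frac{20}{9} \cdot 92 = \left(-7\right) \frac{20}{9} \cdot 92 = \left(- \frac{140}{9}\right) 92 = - \frac{12880}{9}$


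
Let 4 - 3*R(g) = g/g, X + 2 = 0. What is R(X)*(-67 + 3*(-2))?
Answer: -73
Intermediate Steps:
X = -2 (X = -2 + 0 = -2)
R(g) = 1 (R(g) = 4/3 - g/(3*g) = 4/3 - ⅓*1 = 4/3 - ⅓ = 1)
R(X)*(-67 + 3*(-2)) = 1*(-67 + 3*(-2)) = 1*(-67 - 6) = 1*(-73) = -73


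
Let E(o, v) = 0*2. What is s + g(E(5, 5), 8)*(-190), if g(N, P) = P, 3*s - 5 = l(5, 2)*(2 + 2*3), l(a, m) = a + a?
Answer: -4475/3 ≈ -1491.7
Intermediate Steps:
E(o, v) = 0
l(a, m) = 2*a
s = 85/3 (s = 5/3 + ((2*5)*(2 + 2*3))/3 = 5/3 + (10*(2 + 6))/3 = 5/3 + (10*8)/3 = 5/3 + (1/3)*80 = 5/3 + 80/3 = 85/3 ≈ 28.333)
s + g(E(5, 5), 8)*(-190) = 85/3 + 8*(-190) = 85/3 - 1520 = -4475/3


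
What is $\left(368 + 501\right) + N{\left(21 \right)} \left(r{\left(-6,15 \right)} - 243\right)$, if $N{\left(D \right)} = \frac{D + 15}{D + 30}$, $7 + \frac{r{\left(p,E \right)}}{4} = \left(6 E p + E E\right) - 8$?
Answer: $- \frac{3983}{17} \approx -234.29$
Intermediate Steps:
$r{\left(p,E \right)} = -60 + 4 E^{2} + 24 E p$ ($r{\left(p,E \right)} = -28 + 4 \left(\left(6 E p + E E\right) - 8\right) = -28 + 4 \left(\left(6 E p + E^{2}\right) - 8\right) = -28 + 4 \left(\left(E^{2} + 6 E p\right) - 8\right) = -28 + 4 \left(-8 + E^{2} + 6 E p\right) = -28 + \left(-32 + 4 E^{2} + 24 E p\right) = -60 + 4 E^{2} + 24 E p$)
$N{\left(D \right)} = \frac{15 + D}{30 + D}$
$\left(368 + 501\right) + N{\left(21 \right)} \left(r{\left(-6,15 \right)} - 243\right) = \left(368 + 501\right) + \frac{15 + 21}{30 + 21} \left(\left(-60 + 4 \cdot 15^{2} + 24 \cdot 15 \left(-6\right)\right) - 243\right) = 869 + \frac{1}{51} \cdot 36 \left(\left(-60 + 4 \cdot 225 - 2160\right) - 243\right) = 869 + \frac{1}{51} \cdot 36 \left(\left(-60 + 900 - 2160\right) - 243\right) = 869 + \frac{12 \left(-1320 - 243\right)}{17} = 869 + \frac{12}{17} \left(-1563\right) = 869 - \frac{18756}{17} = - \frac{3983}{17}$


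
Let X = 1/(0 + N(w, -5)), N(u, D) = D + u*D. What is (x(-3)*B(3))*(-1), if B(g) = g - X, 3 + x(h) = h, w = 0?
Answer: 96/5 ≈ 19.200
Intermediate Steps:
N(u, D) = D + D*u
x(h) = -3 + h
X = -⅕ (X = 1/(0 - 5*(1 + 0)) = 1/(0 - 5*1) = 1/(0 - 5) = 1/(-5) = -⅕ ≈ -0.20000)
B(g) = ⅕ + g (B(g) = g - 1*(-⅕) = g + ⅕ = ⅕ + g)
(x(-3)*B(3))*(-1) = ((-3 - 3)*(⅕ + 3))*(-1) = -6*16/5*(-1) = -96/5*(-1) = 96/5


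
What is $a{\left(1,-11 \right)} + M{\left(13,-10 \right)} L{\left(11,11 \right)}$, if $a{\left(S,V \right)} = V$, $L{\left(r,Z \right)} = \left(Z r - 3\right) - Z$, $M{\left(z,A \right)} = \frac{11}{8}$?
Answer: $\frac{1089}{8} \approx 136.13$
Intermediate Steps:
$M{\left(z,A \right)} = \frac{11}{8}$ ($M{\left(z,A \right)} = 11 \cdot \frac{1}{8} = \frac{11}{8}$)
$L{\left(r,Z \right)} = -3 - Z + Z r$ ($L{\left(r,Z \right)} = \left(-3 + Z r\right) - Z = -3 - Z + Z r$)
$a{\left(1,-11 \right)} + M{\left(13,-10 \right)} L{\left(11,11 \right)} = -11 + \frac{11 \left(-3 - 11 + 11 \cdot 11\right)}{8} = -11 + \frac{11 \left(-3 - 11 + 121\right)}{8} = -11 + \frac{11}{8} \cdot 107 = -11 + \frac{1177}{8} = \frac{1089}{8}$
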